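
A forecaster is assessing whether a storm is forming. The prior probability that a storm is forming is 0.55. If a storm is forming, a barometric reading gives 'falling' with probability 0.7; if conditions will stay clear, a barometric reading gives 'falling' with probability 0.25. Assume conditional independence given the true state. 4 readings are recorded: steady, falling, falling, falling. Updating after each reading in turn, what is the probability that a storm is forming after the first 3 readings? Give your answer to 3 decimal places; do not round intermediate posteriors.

0.793

Apply Bayes' rule sequentially, carrying P(storm) forward.
After 'steady': P(storm) = 0.3·0.5500 / (0.3·0.5500 + 0.75·0.4500) ≈ 0.3284
After 'falling': P(storm) = 0.7·0.3284 / (0.7·0.3284 + 0.25·0.6716) ≈ 0.5779
After 'falling': P(storm) = 0.7·0.5779 / (0.7·0.5779 + 0.25·0.4221) ≈ 0.7931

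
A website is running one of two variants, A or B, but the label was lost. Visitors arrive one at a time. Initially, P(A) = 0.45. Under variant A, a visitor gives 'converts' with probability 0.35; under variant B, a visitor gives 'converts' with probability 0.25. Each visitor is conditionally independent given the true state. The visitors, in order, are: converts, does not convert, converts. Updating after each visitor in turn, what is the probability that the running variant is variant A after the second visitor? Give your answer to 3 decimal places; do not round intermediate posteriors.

0.498

Each posterior becomes the prior for the next update.
After 'converts': P(A) = 0.35·0.4500 / (0.35·0.4500 + 0.25·0.5500) ≈ 0.5339
After 'does not convert': P(A) = 0.65·0.5339 / (0.65·0.5339 + 0.75·0.4661) ≈ 0.4982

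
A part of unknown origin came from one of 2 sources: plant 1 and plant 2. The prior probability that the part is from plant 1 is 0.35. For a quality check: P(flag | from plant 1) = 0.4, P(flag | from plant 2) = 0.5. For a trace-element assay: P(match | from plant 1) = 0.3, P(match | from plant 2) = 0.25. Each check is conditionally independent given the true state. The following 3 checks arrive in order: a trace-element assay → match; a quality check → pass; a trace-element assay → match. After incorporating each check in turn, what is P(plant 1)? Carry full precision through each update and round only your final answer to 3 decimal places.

0.482

After a trace-element assay='match': P(plant 1) = 0.3·0.3500 / (0.3·0.3500 + 0.25·0.6500) ≈ 0.3925
After a quality check='pass': P(plant 1) = 0.6·0.3925 / (0.6·0.3925 + 0.5·0.6075) ≈ 0.4367
After a trace-element assay='match': P(plant 1) = 0.3·0.4367 / (0.3·0.4367 + 0.25·0.5633) ≈ 0.4820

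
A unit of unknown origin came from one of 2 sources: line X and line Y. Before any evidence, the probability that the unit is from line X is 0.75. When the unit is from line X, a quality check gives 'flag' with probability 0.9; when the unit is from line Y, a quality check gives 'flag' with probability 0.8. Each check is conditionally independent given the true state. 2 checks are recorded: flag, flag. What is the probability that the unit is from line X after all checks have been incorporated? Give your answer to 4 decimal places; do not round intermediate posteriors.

After 'flag': P(line X) = 0.9·0.7500 / (0.9·0.7500 + 0.8·0.2500) ≈ 0.7714
After 'flag': P(line X) = 0.9·0.7714 / (0.9·0.7714 + 0.8·0.2286) ≈ 0.7915

0.7915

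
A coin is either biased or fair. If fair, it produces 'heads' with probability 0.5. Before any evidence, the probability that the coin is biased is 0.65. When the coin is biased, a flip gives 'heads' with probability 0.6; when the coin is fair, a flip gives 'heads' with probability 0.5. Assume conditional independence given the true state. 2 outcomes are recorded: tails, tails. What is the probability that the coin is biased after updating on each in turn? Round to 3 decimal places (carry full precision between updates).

0.543

Apply Bayes' rule sequentially, carrying P(biased) forward.
After 'tails': P(biased) = 0.4·0.6500 / (0.4·0.6500 + 0.5·0.3500) ≈ 0.5977
After 'tails': P(biased) = 0.4·0.5977 / (0.4·0.5977 + 0.5·0.4023) ≈ 0.5431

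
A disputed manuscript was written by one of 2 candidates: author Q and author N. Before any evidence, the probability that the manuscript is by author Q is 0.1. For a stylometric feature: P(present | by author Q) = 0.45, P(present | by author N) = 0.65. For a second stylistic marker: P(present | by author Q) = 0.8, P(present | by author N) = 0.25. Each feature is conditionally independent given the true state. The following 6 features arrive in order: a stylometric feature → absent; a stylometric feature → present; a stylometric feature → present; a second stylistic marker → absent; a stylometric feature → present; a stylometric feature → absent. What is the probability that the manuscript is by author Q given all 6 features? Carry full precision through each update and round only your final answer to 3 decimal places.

Apply Bayes' rule sequentially, carrying P(author Q) forward.
After a stylometric feature='absent': P(author Q) = 0.55·0.1000 / (0.55·0.1000 + 0.35·0.9000) ≈ 0.1486
After a stylometric feature='present': P(author Q) = 0.45·0.1486 / (0.45·0.1486 + 0.65·0.8514) ≈ 0.1078
After a stylometric feature='present': P(author Q) = 0.45·0.1078 / (0.45·0.1078 + 0.65·0.8922) ≈ 0.0772
After a second stylistic marker='absent': P(author Q) = 0.2·0.0772 / (0.2·0.0772 + 0.75·0.9228) ≈ 0.0218
After a stylometric feature='present': P(author Q) = 0.45·0.0218 / (0.45·0.0218 + 0.65·0.9782) ≈ 0.0152
After a stylometric feature='absent': P(author Q) = 0.55·0.0152 / (0.55·0.0152 + 0.35·0.9848) ≈ 0.0237

0.024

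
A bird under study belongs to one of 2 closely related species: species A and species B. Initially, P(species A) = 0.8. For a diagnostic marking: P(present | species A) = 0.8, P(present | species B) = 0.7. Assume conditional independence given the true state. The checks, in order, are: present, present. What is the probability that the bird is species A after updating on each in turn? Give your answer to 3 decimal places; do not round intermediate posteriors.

Apply Bayes' rule sequentially, carrying P(species A) forward.
After 'present': P(species A) = 0.8·0.8000 / (0.8·0.8000 + 0.7·0.2000) ≈ 0.8205
After 'present': P(species A) = 0.8·0.8205 / (0.8·0.8205 + 0.7·0.1795) ≈ 0.8393

0.839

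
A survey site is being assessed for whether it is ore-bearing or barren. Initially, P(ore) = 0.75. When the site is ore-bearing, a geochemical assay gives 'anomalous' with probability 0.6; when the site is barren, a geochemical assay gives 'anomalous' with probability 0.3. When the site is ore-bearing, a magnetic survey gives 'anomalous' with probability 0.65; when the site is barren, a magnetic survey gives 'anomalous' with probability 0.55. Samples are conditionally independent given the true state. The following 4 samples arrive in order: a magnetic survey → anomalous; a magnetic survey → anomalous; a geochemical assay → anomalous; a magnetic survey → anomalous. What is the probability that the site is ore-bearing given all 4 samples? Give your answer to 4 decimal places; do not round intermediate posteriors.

0.9083

After a magnetic survey='anomalous': P(ore) = 0.65·0.7500 / (0.65·0.7500 + 0.55·0.2500) ≈ 0.7800
After a magnetic survey='anomalous': P(ore) = 0.65·0.7800 / (0.65·0.7800 + 0.55·0.2200) ≈ 0.8073
After a geochemical assay='anomalous': P(ore) = 0.6·0.8073 / (0.6·0.8073 + 0.3·0.1927) ≈ 0.8934
After a magnetic survey='anomalous': P(ore) = 0.65·0.8934 / (0.65·0.8934 + 0.55·0.1066) ≈ 0.9083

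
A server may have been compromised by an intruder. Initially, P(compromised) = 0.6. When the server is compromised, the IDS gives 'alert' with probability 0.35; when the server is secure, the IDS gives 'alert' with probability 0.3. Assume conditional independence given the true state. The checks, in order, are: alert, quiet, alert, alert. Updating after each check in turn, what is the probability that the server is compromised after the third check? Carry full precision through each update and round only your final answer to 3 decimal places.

0.655

After 'alert': P(compromised) = 0.35·0.6000 / (0.35·0.6000 + 0.3·0.4000) ≈ 0.6364
After 'quiet': P(compromised) = 0.65·0.6364 / (0.65·0.6364 + 0.7·0.3636) ≈ 0.6190
After 'alert': P(compromised) = 0.35·0.6190 / (0.35·0.6190 + 0.3·0.3810) ≈ 0.6547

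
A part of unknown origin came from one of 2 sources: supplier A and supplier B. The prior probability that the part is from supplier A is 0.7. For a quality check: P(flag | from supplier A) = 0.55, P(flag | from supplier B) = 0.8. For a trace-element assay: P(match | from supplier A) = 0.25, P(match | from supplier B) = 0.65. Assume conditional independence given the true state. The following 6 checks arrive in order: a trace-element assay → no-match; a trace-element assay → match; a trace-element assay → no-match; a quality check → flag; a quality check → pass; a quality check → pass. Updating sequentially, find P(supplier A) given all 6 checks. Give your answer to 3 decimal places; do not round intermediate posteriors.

0.935

After a trace-element assay='no-match': P(supplier A) = 0.75·0.7000 / (0.75·0.7000 + 0.35·0.3000) ≈ 0.8333
After a trace-element assay='match': P(supplier A) = 0.25·0.8333 / (0.25·0.8333 + 0.65·0.1667) ≈ 0.6579
After a trace-element assay='no-match': P(supplier A) = 0.75·0.6579 / (0.75·0.6579 + 0.35·0.3421) ≈ 0.8047
After a quality check='flag': P(supplier A) = 0.55·0.8047 / (0.55·0.8047 + 0.8·0.1953) ≈ 0.7391
After a quality check='pass': P(supplier A) = 0.45·0.7391 / (0.45·0.7391 + 0.2·0.2609) ≈ 0.8644
After a quality check='pass': P(supplier A) = 0.45·0.8644 / (0.45·0.8644 + 0.2·0.1356) ≈ 0.9348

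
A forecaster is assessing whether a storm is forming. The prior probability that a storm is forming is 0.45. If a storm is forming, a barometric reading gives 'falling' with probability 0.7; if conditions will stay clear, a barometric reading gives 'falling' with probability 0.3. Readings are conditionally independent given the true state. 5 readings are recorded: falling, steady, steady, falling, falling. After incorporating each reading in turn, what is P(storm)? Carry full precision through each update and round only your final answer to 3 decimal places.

0.656

Each posterior becomes the prior for the next update.
After 'falling': P(storm) = 0.7·0.4500 / (0.7·0.4500 + 0.3·0.5500) ≈ 0.6562
After 'steady': P(storm) = 0.3·0.6562 / (0.3·0.6562 + 0.7·0.3438) ≈ 0.4500
After 'steady': P(storm) = 0.3·0.4500 / (0.3·0.4500 + 0.7·0.5500) ≈ 0.2596
After 'falling': P(storm) = 0.7·0.2596 / (0.7·0.2596 + 0.3·0.7404) ≈ 0.4500
After 'falling': P(storm) = 0.7·0.4500 / (0.7·0.4500 + 0.3·0.5500) ≈ 0.6562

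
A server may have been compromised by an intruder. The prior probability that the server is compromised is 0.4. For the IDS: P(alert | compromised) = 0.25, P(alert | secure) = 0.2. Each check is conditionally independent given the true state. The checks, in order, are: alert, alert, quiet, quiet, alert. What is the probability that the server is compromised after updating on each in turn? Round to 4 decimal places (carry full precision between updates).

After 'alert': P(compromised) = 0.25·0.4000 / (0.25·0.4000 + 0.2·0.6000) ≈ 0.4545
After 'alert': P(compromised) = 0.25·0.4545 / (0.25·0.4545 + 0.2·0.5455) ≈ 0.5102
After 'quiet': P(compromised) = 0.75·0.5102 / (0.75·0.5102 + 0.8·0.4898) ≈ 0.4941
After 'quiet': P(compromised) = 0.75·0.4941 / (0.75·0.4941 + 0.8·0.5059) ≈ 0.4780
After 'alert': P(compromised) = 0.25·0.4780 / (0.25·0.4780 + 0.2·0.5220) ≈ 0.5337

0.5337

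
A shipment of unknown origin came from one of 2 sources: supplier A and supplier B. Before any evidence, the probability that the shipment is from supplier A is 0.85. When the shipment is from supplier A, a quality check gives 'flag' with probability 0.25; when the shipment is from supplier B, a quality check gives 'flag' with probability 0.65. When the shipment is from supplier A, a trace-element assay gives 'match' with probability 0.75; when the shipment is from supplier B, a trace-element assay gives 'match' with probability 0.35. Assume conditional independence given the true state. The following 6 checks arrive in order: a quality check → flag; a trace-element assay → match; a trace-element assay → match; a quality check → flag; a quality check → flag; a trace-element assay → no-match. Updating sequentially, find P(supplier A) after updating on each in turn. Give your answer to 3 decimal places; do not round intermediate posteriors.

0.363

After a quality check='flag': P(supplier A) = 0.25·0.8500 / (0.25·0.8500 + 0.65·0.1500) ≈ 0.6855
After a trace-element assay='match': P(supplier A) = 0.75·0.6855 / (0.75·0.6855 + 0.35·0.3145) ≈ 0.8236
After a trace-element assay='match': P(supplier A) = 0.75·0.8236 / (0.75·0.8236 + 0.35·0.1764) ≈ 0.9092
After a quality check='flag': P(supplier A) = 0.25·0.9092 / (0.25·0.9092 + 0.65·0.0908) ≈ 0.7938
After a quality check='flag': P(supplier A) = 0.25·0.7938 / (0.25·0.7938 + 0.65·0.2062) ≈ 0.5968
After a trace-element assay='no-match': P(supplier A) = 0.25·0.5968 / (0.25·0.5968 + 0.65·0.4032) ≈ 0.3628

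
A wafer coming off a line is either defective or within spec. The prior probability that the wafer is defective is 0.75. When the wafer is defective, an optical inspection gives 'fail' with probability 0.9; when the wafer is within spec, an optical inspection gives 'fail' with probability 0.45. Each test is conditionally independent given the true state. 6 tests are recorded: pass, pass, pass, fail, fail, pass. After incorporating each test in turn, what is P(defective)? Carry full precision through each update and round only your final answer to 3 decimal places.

After 'pass': P(defective) = 0.1·0.7500 / (0.1·0.7500 + 0.55·0.2500) ≈ 0.3529
After 'pass': P(defective) = 0.1·0.3529 / (0.1·0.3529 + 0.55·0.6471) ≈ 0.0902
After 'pass': P(defective) = 0.1·0.0902 / (0.1·0.0902 + 0.55·0.9098) ≈ 0.0177
After 'fail': P(defective) = 0.9·0.0177 / (0.9·0.0177 + 0.45·0.9823) ≈ 0.0348
After 'fail': P(defective) = 0.9·0.0348 / (0.9·0.0348 + 0.45·0.9652) ≈ 0.0673
After 'pass': P(defective) = 0.1·0.0673 / (0.1·0.0673 + 0.55·0.9327) ≈ 0.0129

0.013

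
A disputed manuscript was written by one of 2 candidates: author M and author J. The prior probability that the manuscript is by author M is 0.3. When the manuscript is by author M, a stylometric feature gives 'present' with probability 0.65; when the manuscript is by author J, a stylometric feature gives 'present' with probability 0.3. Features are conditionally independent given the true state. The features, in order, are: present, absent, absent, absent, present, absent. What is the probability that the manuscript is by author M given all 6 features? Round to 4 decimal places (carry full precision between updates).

0.1117

Apply Bayes' rule sequentially, carrying P(author M) forward.
After 'present': P(author M) = 0.65·0.3000 / (0.65·0.3000 + 0.3·0.7000) ≈ 0.4815
After 'absent': P(author M) = 0.35·0.4815 / (0.35·0.4815 + 0.7·0.5185) ≈ 0.3171
After 'absent': P(author M) = 0.35·0.3171 / (0.35·0.3171 + 0.7·0.6829) ≈ 0.1884
After 'absent': P(author M) = 0.35·0.1884 / (0.35·0.1884 + 0.7·0.8116) ≈ 0.1040
After 'present': P(author M) = 0.65·0.1040 / (0.65·0.1040 + 0.3·0.8960) ≈ 0.2010
After 'absent': P(author M) = 0.35·0.2010 / (0.35·0.2010 + 0.7·0.7990) ≈ 0.1117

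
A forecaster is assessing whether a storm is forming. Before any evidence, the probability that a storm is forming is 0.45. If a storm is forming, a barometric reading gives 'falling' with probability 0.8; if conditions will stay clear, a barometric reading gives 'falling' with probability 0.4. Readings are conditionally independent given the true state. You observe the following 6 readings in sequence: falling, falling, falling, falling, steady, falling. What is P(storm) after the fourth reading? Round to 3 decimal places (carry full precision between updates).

0.929

Each posterior becomes the prior for the next update.
After 'falling': P(storm) = 0.8·0.4500 / (0.8·0.4500 + 0.4·0.5500) ≈ 0.6207
After 'falling': P(storm) = 0.8·0.6207 / (0.8·0.6207 + 0.4·0.3793) ≈ 0.7660
After 'falling': P(storm) = 0.8·0.7660 / (0.8·0.7660 + 0.4·0.2340) ≈ 0.8675
After 'falling': P(storm) = 0.8·0.8675 / (0.8·0.8675 + 0.4·0.1325) ≈ 0.9290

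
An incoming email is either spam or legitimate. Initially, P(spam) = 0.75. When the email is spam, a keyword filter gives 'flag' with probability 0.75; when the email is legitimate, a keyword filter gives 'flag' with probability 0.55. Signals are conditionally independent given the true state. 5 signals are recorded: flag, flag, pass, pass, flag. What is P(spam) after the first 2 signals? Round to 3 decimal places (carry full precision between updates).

After 'flag': P(spam) = 0.75·0.7500 / (0.75·0.7500 + 0.55·0.2500) ≈ 0.8036
After 'flag': P(spam) = 0.75·0.8036 / (0.75·0.8036 + 0.55·0.1964) ≈ 0.8480

0.848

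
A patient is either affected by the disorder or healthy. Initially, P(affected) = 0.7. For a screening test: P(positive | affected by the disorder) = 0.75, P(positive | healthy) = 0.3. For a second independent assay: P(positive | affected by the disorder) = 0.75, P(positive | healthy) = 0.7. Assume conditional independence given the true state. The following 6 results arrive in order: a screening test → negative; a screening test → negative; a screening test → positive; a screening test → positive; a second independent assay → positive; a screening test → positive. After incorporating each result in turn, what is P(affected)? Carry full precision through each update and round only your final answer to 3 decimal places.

Apply Bayes' rule sequentially, carrying P(affected) forward.
After a screening test='negative': P(affected) = 0.25·0.7000 / (0.25·0.7000 + 0.7·0.3000) ≈ 0.4545
After a screening test='negative': P(affected) = 0.25·0.4545 / (0.25·0.4545 + 0.7·0.5455) ≈ 0.2294
After a screening test='positive': P(affected) = 0.75·0.2294 / (0.75·0.2294 + 0.3·0.7706) ≈ 0.4266
After a screening test='positive': P(affected) = 0.75·0.4266 / (0.75·0.4266 + 0.3·0.5734) ≈ 0.6504
After a second independent assay='positive': P(affected) = 0.75·0.6504 / (0.75·0.6504 + 0.7·0.3496) ≈ 0.6659
After a screening test='positive': P(affected) = 0.75·0.6659 / (0.75·0.6659 + 0.3·0.3341) ≈ 0.8328

0.833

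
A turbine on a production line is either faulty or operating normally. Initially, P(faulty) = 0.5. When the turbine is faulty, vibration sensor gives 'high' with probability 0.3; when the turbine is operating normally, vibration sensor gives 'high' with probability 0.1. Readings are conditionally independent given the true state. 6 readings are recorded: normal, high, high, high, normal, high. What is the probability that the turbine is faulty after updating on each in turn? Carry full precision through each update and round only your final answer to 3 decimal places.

0.980

After 'normal': P(faulty) = 0.7·0.5000 / (0.7·0.5000 + 0.9·0.5000) ≈ 0.4375
After 'high': P(faulty) = 0.3·0.4375 / (0.3·0.4375 + 0.1·0.5625) ≈ 0.7000
After 'high': P(faulty) = 0.3·0.7000 / (0.3·0.7000 + 0.1·0.3000) ≈ 0.8750
After 'high': P(faulty) = 0.3·0.8750 / (0.3·0.8750 + 0.1·0.1250) ≈ 0.9545
After 'normal': P(faulty) = 0.7·0.9545 / (0.7·0.9545 + 0.9·0.0455) ≈ 0.9423
After 'high': P(faulty) = 0.3·0.9423 / (0.3·0.9423 + 0.1·0.0577) ≈ 0.9800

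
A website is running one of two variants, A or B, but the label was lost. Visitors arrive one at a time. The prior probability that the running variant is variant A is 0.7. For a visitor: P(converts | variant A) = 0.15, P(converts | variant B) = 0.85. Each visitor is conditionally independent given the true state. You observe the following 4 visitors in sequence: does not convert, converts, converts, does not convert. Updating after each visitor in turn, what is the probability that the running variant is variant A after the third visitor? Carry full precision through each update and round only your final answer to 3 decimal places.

Apply Bayes' rule sequentially, carrying P(A) forward.
After 'does not convert': P(A) = 0.85·0.7000 / (0.85·0.7000 + 0.15·0.3000) ≈ 0.9297
After 'converts': P(A) = 0.15·0.9297 / (0.15·0.9297 + 0.85·0.0703) ≈ 0.7000
After 'converts': P(A) = 0.15·0.7000 / (0.15·0.7000 + 0.85·0.3000) ≈ 0.2917

0.292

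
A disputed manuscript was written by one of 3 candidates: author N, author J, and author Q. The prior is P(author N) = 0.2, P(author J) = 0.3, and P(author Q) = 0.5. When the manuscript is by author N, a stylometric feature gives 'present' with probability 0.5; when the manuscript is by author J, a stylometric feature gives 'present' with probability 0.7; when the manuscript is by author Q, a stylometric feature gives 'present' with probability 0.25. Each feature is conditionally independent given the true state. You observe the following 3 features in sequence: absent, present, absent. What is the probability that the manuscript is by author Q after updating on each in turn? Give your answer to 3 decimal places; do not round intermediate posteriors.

0.616

After 'absent': normaliser = 0.5·0.2000 + 0.3·0.3000 + 0.75·0.5000; P(author N) ≈ 0.1770, P(author J) ≈ 0.1593, P(author Q) ≈ 0.6637
After 'present': normaliser = 0.5·0.1770 + 0.7·0.1593 + 0.25·0.6637; P(author N) ≈ 0.2418, P(author J) ≈ 0.3047, P(author Q) ≈ 0.4534
After 'absent': normaliser = 0.5·0.2418 + 0.3·0.3047 + 0.75·0.4534; P(author N) ≈ 0.2189, P(author J) ≈ 0.1655, P(author Q) ≈ 0.6156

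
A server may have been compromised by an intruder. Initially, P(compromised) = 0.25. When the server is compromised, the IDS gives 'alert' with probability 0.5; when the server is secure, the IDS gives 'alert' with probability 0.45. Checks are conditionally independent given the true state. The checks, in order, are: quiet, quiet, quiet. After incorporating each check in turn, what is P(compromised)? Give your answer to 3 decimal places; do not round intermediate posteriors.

After 'quiet': P(compromised) = 0.5·0.2500 / (0.5·0.2500 + 0.55·0.7500) ≈ 0.2326
After 'quiet': P(compromised) = 0.5·0.2326 / (0.5·0.2326 + 0.55·0.7674) ≈ 0.2160
After 'quiet': P(compromised) = 0.5·0.2160 / (0.5·0.2160 + 0.55·0.7840) ≈ 0.2003

0.200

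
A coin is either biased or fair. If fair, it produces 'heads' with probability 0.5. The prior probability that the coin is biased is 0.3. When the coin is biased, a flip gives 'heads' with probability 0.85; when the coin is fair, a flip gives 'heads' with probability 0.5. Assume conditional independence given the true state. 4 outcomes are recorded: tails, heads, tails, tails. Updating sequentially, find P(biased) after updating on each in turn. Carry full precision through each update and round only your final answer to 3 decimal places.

0.019

After 'tails': P(biased) = 0.15·0.3000 / (0.15·0.3000 + 0.5·0.7000) ≈ 0.1139
After 'heads': P(biased) = 0.85·0.1139 / (0.85·0.1139 + 0.5·0.8861) ≈ 0.1794
After 'tails': P(biased) = 0.15·0.1794 / (0.15·0.1794 + 0.5·0.8206) ≈ 0.0615
After 'tails': P(biased) = 0.15·0.0615 / (0.15·0.0615 + 0.5·0.9385) ≈ 0.0193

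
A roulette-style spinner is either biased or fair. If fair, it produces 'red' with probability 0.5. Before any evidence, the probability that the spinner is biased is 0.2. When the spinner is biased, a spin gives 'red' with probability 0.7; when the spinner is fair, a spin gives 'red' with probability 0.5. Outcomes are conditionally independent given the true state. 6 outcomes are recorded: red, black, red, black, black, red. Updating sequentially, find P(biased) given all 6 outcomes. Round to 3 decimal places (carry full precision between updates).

After 'red': P(biased) = 0.7·0.2000 / (0.7·0.2000 + 0.5·0.8000) ≈ 0.2593
After 'black': P(biased) = 0.3·0.2593 / (0.3·0.2593 + 0.5·0.7407) ≈ 0.1736
After 'red': P(biased) = 0.7·0.1736 / (0.7·0.1736 + 0.5·0.8264) ≈ 0.2272
After 'black': P(biased) = 0.3·0.2272 / (0.3·0.2272 + 0.5·0.7728) ≈ 0.1499
After 'black': P(biased) = 0.3·0.1499 / (0.3·0.1499 + 0.5·0.8501) ≈ 0.0957
After 'red': P(biased) = 0.7·0.0957 / (0.7·0.0957 + 0.5·0.9043) ≈ 0.1291

0.129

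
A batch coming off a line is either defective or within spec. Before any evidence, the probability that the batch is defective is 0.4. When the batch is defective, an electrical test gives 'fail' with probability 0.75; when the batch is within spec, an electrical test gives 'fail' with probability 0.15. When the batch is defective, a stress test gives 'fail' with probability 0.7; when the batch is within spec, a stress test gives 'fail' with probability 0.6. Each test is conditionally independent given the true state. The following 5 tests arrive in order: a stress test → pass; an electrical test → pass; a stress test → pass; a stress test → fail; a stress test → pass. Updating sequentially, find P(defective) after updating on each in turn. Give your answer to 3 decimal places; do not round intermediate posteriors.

After a stress test='pass': P(defective) = 0.3·0.4000 / (0.3·0.4000 + 0.4·0.6000) ≈ 0.3333
After an electrical test='pass': P(defective) = 0.25·0.3333 / (0.25·0.3333 + 0.85·0.6667) ≈ 0.1282
After a stress test='pass': P(defective) = 0.3·0.1282 / (0.3·0.1282 + 0.4·0.8718) ≈ 0.0993
After a stress test='fail': P(defective) = 0.7·0.0993 / (0.7·0.0993 + 0.6·0.9007) ≈ 0.1140
After a stress test='pass': P(defective) = 0.3·0.1140 / (0.3·0.1140 + 0.4·0.8860) ≈ 0.0880

0.088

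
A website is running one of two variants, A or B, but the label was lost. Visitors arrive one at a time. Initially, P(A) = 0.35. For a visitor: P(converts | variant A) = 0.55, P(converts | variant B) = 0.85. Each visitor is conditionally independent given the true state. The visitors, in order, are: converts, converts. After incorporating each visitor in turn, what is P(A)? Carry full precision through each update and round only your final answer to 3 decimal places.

0.184

After 'converts': P(A) = 0.55·0.3500 / (0.55·0.3500 + 0.85·0.6500) ≈ 0.2584
After 'converts': P(A) = 0.55·0.2584 / (0.55·0.2584 + 0.85·0.7416) ≈ 0.1840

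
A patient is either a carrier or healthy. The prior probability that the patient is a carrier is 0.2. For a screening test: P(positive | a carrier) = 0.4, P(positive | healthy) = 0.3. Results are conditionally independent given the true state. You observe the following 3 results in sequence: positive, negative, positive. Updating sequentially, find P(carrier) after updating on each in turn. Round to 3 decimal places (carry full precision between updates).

After 'positive': P(carrier) = 0.4·0.2000 / (0.4·0.2000 + 0.3·0.8000) ≈ 0.2500
After 'negative': P(carrier) = 0.6·0.2500 / (0.6·0.2500 + 0.7·0.7500) ≈ 0.2222
After 'positive': P(carrier) = 0.4·0.2222 / (0.4·0.2222 + 0.3·0.7778) ≈ 0.2759

0.276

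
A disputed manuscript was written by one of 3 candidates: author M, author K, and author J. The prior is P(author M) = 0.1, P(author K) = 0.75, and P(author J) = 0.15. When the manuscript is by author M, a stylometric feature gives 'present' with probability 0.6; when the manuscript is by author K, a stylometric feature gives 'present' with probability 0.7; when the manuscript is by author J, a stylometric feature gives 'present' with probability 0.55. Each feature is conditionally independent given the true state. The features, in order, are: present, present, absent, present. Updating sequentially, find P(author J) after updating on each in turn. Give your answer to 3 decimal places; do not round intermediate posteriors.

0.116

After 'present': normaliser = 0.6·0.1000 + 0.7·0.7500 + 0.55·0.1500; P(author M) ≈ 0.0899, P(author K) ≈ 0.7865, P(author J) ≈ 0.1236
After 'present': normaliser = 0.6·0.0899 + 0.7·0.7865 + 0.55·0.1236; P(author M) ≈ 0.0802, P(author K) ≈ 0.8187, P(author J) ≈ 0.1011
After 'absent': normaliser = 0.4·0.0802 + 0.3·0.8187 + 0.45·0.1011; P(author M) ≈ 0.0993, P(author K) ≈ 0.7600, P(author J) ≈ 0.1408
After 'present': normaliser = 0.6·0.0993 + 0.7·0.7600 + 0.55·0.1408; P(author M) ≈ 0.0890, P(author K) ≈ 0.7952, P(author J) ≈ 0.1157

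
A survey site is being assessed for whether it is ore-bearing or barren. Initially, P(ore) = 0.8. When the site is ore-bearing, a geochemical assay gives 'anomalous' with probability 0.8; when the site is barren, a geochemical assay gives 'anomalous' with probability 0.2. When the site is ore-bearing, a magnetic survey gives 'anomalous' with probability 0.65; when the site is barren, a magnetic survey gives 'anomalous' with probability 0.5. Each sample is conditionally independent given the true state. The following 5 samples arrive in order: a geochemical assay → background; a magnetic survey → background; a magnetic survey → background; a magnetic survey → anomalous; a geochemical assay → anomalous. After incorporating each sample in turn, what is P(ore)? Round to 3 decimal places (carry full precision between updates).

After a geochemical assay='background': P(ore) = 0.2·0.8000 / (0.2·0.8000 + 0.8·0.2000) ≈ 0.5000
After a magnetic survey='background': P(ore) = 0.35·0.5000 / (0.35·0.5000 + 0.5·0.5000) ≈ 0.4118
After a magnetic survey='background': P(ore) = 0.35·0.4118 / (0.35·0.4118 + 0.5·0.5882) ≈ 0.3289
After a magnetic survey='anomalous': P(ore) = 0.65·0.3289 / (0.65·0.3289 + 0.5·0.6711) ≈ 0.3891
After a geochemical assay='anomalous': P(ore) = 0.8·0.3891 / (0.8·0.3891 + 0.2·0.6109) ≈ 0.7182

0.718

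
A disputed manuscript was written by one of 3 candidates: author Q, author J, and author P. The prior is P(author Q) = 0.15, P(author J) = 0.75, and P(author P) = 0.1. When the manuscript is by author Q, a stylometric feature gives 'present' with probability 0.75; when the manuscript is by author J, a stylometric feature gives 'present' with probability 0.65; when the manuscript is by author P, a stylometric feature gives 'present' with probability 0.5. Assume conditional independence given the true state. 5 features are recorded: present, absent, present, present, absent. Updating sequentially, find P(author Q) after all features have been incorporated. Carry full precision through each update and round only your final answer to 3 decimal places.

After 'present': normaliser = 0.75·0.1500 + 0.65·0.7500 + 0.5·0.1000; P(author Q) ≈ 0.1731, P(author J) ≈ 0.7500, P(author P) ≈ 0.0769
After 'absent': normaliser = 0.25·0.1731 + 0.35·0.7500 + 0.5·0.0769; P(author Q) ≈ 0.1257, P(author J) ≈ 0.7626, P(author P) ≈ 0.1117
After 'present': normaliser = 0.75·0.1257 + 0.65·0.7626 + 0.5·0.1117; P(author Q) ≈ 0.1460, P(author J) ≈ 0.7675, P(author P) ≈ 0.0865
After 'present': normaliser = 0.75·0.1460 + 0.65·0.7675 + 0.5·0.0865; P(author Q) ≈ 0.1680, P(author J) ≈ 0.7656, P(author P) ≈ 0.0664
After 'absent': normaliser = 0.25·0.1680 + 0.35·0.7656 + 0.5·0.0664; P(author Q) ≈ 0.1224, P(author J) ≈ 0.7809, P(author P) ≈ 0.0967

0.122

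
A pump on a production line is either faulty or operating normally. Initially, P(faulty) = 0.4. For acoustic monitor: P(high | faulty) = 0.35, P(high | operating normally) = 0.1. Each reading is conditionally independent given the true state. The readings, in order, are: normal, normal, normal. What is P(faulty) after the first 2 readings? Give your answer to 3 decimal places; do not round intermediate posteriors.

0.258

Apply Bayes' rule sequentially, carrying P(faulty) forward.
After 'normal': P(faulty) = 0.65·0.4000 / (0.65·0.4000 + 0.9·0.6000) ≈ 0.3250
After 'normal': P(faulty) = 0.65·0.3250 / (0.65·0.3250 + 0.9·0.6750) ≈ 0.2580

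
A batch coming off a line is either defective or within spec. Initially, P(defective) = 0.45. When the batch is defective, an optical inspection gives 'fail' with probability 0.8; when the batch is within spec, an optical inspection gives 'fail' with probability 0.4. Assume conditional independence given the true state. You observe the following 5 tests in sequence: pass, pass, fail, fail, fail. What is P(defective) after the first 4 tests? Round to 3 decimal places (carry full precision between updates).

0.267

Apply Bayes' rule sequentially, carrying P(defective) forward.
After 'pass': P(defective) = 0.2·0.4500 / (0.2·0.4500 + 0.6·0.5500) ≈ 0.2143
After 'pass': P(defective) = 0.2·0.2143 / (0.2·0.2143 + 0.6·0.7857) ≈ 0.0833
After 'fail': P(defective) = 0.8·0.0833 / (0.8·0.0833 + 0.4·0.9167) ≈ 0.1538
After 'fail': P(defective) = 0.8·0.1538 / (0.8·0.1538 + 0.4·0.8462) ≈ 0.2667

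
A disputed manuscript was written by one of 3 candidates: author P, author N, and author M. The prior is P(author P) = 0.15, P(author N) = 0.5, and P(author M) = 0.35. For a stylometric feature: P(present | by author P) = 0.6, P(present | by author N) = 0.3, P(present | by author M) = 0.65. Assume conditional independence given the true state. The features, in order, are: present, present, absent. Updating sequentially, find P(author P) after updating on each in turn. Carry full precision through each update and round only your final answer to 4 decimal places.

0.2060

Each posterior becomes the prior for the next update.
After 'present': normaliser = 0.6·0.1500 + 0.3·0.5000 + 0.65·0.3500; P(author P) ≈ 0.1925, P(author N) ≈ 0.3209, P(author M) ≈ 0.4866
After 'present': normaliser = 0.6·0.1925 + 0.3·0.3209 + 0.65·0.4866; P(author P) ≈ 0.2187, P(author N) ≈ 0.1823, P(author M) ≈ 0.5990
After 'absent': normaliser = 0.4·0.2187 + 0.7·0.1823 + 0.35·0.5990; P(author P) ≈ 0.2060, P(author N) ≈ 0.3004, P(author M) ≈ 0.4936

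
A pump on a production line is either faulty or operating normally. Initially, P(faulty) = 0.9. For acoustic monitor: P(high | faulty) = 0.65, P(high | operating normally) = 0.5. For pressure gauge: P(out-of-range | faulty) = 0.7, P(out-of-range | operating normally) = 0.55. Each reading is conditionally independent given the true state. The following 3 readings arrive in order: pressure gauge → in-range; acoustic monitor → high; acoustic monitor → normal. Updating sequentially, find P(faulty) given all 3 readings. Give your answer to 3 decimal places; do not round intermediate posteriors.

0.845

After pressure gauge='in-range': P(faulty) = 0.3·0.9000 / (0.3·0.9000 + 0.45·0.1000) ≈ 0.8571
After acoustic monitor='high': P(faulty) = 0.65·0.8571 / (0.65·0.8571 + 0.5·0.1429) ≈ 0.8864
After acoustic monitor='normal': P(faulty) = 0.35·0.8864 / (0.35·0.8864 + 0.5·0.1136) ≈ 0.8452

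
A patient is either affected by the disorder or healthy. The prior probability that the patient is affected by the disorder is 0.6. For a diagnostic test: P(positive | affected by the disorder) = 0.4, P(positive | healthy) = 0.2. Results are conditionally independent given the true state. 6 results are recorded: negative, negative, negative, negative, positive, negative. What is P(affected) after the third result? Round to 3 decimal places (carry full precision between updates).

After 'negative': P(affected) = 0.6·0.6000 / (0.6·0.6000 + 0.8·0.4000) ≈ 0.5294
After 'negative': P(affected) = 0.6·0.5294 / (0.6·0.5294 + 0.8·0.4706) ≈ 0.4576
After 'negative': P(affected) = 0.6·0.4576 / (0.6·0.4576 + 0.8·0.5424) ≈ 0.3876

0.388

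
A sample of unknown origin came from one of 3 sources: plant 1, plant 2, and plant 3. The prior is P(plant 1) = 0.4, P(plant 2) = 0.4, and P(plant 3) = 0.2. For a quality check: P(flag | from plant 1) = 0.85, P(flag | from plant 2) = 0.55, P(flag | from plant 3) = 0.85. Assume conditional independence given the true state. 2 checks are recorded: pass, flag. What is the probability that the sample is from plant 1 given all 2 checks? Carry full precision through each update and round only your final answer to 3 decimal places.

After 'pass': normaliser = 0.15·0.4000 + 0.45·0.4000 + 0.15·0.2000; P(plant 1) ≈ 0.2222, P(plant 2) ≈ 0.6667, P(plant 3) ≈ 0.1111
After 'flag': normaliser = 0.85·0.2222 + 0.55·0.6667 + 0.85·0.1111; P(plant 1) ≈ 0.2906, P(plant 2) ≈ 0.5641, P(plant 3) ≈ 0.1453

0.291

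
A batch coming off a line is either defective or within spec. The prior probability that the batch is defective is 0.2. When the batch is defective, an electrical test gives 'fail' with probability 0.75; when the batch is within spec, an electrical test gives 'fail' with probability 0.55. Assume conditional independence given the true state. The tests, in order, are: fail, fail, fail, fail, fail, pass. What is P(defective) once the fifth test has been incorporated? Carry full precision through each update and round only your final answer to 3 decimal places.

0.541

After 'fail': P(defective) = 0.75·0.2000 / (0.75·0.2000 + 0.55·0.8000) ≈ 0.2542
After 'fail': P(defective) = 0.75·0.2542 / (0.75·0.2542 + 0.55·0.7458) ≈ 0.3173
After 'fail': P(defective) = 0.75·0.3173 / (0.75·0.3173 + 0.55·0.6827) ≈ 0.3880
After 'fail': P(defective) = 0.75·0.3880 / (0.75·0.3880 + 0.55·0.6120) ≈ 0.4636
After 'fail': P(defective) = 0.75·0.4636 / (0.75·0.4636 + 0.55·0.5364) ≈ 0.5410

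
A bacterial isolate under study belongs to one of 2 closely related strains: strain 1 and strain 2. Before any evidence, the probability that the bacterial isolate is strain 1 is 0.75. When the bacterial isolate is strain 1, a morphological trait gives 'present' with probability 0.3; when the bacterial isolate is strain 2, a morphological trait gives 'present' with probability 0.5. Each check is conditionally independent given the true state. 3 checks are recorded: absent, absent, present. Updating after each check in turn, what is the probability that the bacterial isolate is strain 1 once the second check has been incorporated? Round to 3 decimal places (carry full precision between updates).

0.855

After 'absent': P(strain 1) = 0.7·0.7500 / (0.7·0.7500 + 0.5·0.2500) ≈ 0.8077
After 'absent': P(strain 1) = 0.7·0.8077 / (0.7·0.8077 + 0.5·0.1923) ≈ 0.8547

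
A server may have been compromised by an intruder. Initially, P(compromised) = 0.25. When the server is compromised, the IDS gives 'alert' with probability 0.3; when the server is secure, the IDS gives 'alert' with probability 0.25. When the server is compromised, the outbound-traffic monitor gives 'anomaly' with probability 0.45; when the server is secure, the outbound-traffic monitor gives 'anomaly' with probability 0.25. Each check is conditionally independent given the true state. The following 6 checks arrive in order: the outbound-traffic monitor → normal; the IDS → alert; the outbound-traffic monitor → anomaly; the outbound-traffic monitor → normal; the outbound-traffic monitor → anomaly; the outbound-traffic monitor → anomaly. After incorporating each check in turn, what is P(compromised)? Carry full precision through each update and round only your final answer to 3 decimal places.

After the outbound-traffic monitor='normal': P(compromised) = 0.55·0.2500 / (0.55·0.2500 + 0.75·0.7500) ≈ 0.1964
After the IDS='alert': P(compromised) = 0.3·0.1964 / (0.3·0.1964 + 0.25·0.8036) ≈ 0.2268
After the outbound-traffic monitor='anomaly': P(compromised) = 0.45·0.2268 / (0.45·0.2268 + 0.25·0.7732) ≈ 0.3455
After the outbound-traffic monitor='normal': P(compromised) = 0.55·0.3455 / (0.55·0.3455 + 0.75·0.6545) ≈ 0.2791
After the outbound-traffic monitor='anomaly': P(compromised) = 0.45·0.2791 / (0.45·0.2791 + 0.25·0.7209) ≈ 0.4107
After the outbound-traffic monitor='anomaly': P(compromised) = 0.45·0.4107 / (0.45·0.4107 + 0.25·0.5893) ≈ 0.5564

0.556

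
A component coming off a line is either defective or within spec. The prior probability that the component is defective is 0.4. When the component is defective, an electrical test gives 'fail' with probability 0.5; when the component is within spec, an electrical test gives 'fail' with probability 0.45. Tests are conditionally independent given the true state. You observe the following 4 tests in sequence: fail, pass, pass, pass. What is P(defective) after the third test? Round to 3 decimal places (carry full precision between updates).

0.380

After 'fail': P(defective) = 0.5·0.4000 / (0.5·0.4000 + 0.45·0.6000) ≈ 0.4255
After 'pass': P(defective) = 0.5·0.4255 / (0.5·0.4255 + 0.55·0.5745) ≈ 0.4024
After 'pass': P(defective) = 0.5·0.4024 / (0.5·0.4024 + 0.55·0.5976) ≈ 0.3797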